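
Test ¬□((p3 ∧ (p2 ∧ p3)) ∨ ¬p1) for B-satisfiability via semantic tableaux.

Yes, satisfiable

1. ¬□((p3 ∧ (p2 ∧ p3)) ∨ ¬p1), 0
2. ¬((p3 ∧ (p2 ∧ p3)) ∨ ¬p1), 1   [¬□-rule on 1: fresh world 1, 0R1]
3. ¬(p3 ∧ (p2 ∧ p3)), 1   [¬∨-rule on 2]
4. p1, 1   [¬∨-rule on 2]
5. ¬(p2 ∧ p3), 1   [¬∧-rule on 3 (branches; this branch)]
6. ¬p3, 1   [¬∧-rule on 5 (branches; this branch)]
Accessibility: 0R0, 0R1, 1R0, 1R1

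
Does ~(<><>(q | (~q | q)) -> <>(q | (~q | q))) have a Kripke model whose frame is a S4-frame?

Unsatisfiable

1. ~(<><>(q | (~q | q)) -> <>(q | (~q | q))), w0
2. <><>(q | (~q | q)), w0   [~->-rule on 1]
3. ~<>(q | (~q | q)), w0   [~->-rule on 1]
4. ~(q | (~q | q)), w0   [~<>-rule on 3 via w0Rw0]
5. ~q, w0   [~|-rule on 4]
6. ~(~q | q), w0   [~|-rule on 4]
7. q, w0   [~|-rule on 6]
Accessibility: w0Rw0
Branch closes: q and ~q both at w0.
(One branch shown.) All branches close.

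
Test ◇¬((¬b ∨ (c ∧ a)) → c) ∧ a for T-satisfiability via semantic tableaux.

Satisfiable

1. ◇¬((¬b ∨ (c ∧ a)) → c) ∧ a, w0
2. ◇¬((¬b ∨ (c ∧ a)) → c), w0   [∧-rule on 1]
3. a, w0   [∧-rule on 1]
4. ¬((¬b ∨ (c ∧ a)) → c), w1   [◇-rule on 2: fresh world w1, w0Rw1]
5. ¬b ∨ (c ∧ a), w1   [¬→-rule on 4]
6. ¬c, w1   [¬→-rule on 4]
7. ¬b, w1   [∨-rule on 5 (branches; this branch)]
Accessibility: w0Rw0, w0Rw1, w1Rw1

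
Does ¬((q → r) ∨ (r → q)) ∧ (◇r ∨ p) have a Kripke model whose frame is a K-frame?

Unsatisfiable

1. ¬((q → r) ∨ (r → q)) ∧ (◇r ∨ p), u
2. ¬((q → r) ∨ (r → q)), u
3. ◇r ∨ p, u
4. ¬(q → r), u
5. ¬(r → q), u
6. q, u
7. ¬r, u
8. r, u
9. ¬q, u
Branch closes: r and ¬r both at u.
All branches of the tableau close; one closing branch shown above.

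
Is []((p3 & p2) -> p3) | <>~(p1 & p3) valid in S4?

Tableau for the negation ~([]((p3 & p2) -> p3) | <>~(p1 & p3)):
1. ~([]((p3 & p2) -> p3) | <>~(p1 & p3)), u
2. ~[]((p3 & p2) -> p3), u
3. ~<>~(p1 & p3), u
4. p1 & p3, u
5. p1, u
6. p3, u
7. ~((p3 & p2) -> p3), v
8. p3 & p2, v
9. ~p3, v
10. p3, v
11. p2, v
Accessibility: uRu, uRv, vRv
Branch closes: p3 and ~p3 both at v.
Every branch of the negation's tableau closes; the branch above is one of them.

Valid in S4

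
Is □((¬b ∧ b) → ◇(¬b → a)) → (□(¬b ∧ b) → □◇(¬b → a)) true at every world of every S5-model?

Valid in S5

Tableau for the negation ¬(□((¬b ∧ b) → ◇(¬b → a)) → (□(¬b ∧ b) → □◇(¬b → a))):
1. ¬(□((¬b ∧ b) → ◇(¬b → a)) → (□(¬b ∧ b) → □◇(¬b → a))), 0
2. □((¬b ∧ b) → ◇(¬b → a)), 0   [¬→-rule on 1]
3. ¬(□(¬b ∧ b) → □◇(¬b → a)), 0   [¬→-rule on 1]
4. □(¬b ∧ b), 0   [¬→-rule on 3]
5. ¬□◇(¬b → a), 0   [¬→-rule on 3]
6. (¬b ∧ b) → ◇(¬b → a), 0   [□-rule on 2 via 0R0]
7. ¬b ∧ b, 0   [□-rule on 4 via 0R0]
8. ¬b, 0   [∧-rule on 7]
9. b, 0   [∧-rule on 7]
Accessibility: 0R0
Branch closes: b and ¬b both at 0.
Every branch of the negation's tableau closes; the branch above is one of them.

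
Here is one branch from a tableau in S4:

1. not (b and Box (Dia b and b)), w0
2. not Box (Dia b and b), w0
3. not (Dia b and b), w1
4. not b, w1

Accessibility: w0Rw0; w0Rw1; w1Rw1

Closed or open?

Not closed

No world carries both an atom and its negation.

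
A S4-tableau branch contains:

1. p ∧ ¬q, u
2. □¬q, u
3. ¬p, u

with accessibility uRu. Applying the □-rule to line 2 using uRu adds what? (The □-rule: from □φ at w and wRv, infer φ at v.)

¬q, u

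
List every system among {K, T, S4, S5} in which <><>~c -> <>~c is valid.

S4, S5

T-tableau for the negation ~(<><>~c -> <>~c):
1. ~(<><>~c -> <>~c), w0
2. <><>~c, w0
3. ~<>~c, w0
4. c, w0
5. <>~c, w1
6. c, w1
7. ~c, w2
Accessibility: w0Rw0, w0Rw1, w1Rw1, w1Rw2, w2Rw2
Complete open branch: countermodel on a T-frame, so not valid in T, nor in K (the same frame is also a K-frame).
S4-tableau for the negation ~(<><>~c -> <>~c):
1. ~(<><>~c -> <>~c), w0
2. <><>~c, w0
3. ~<>~c, w0
4. c, w0
5. <>~c, w1
6. c, w1
7. ~c, w2
8. c, w2
Accessibility: w0Rw0, w0Rw1, w0Rw2, w1Rw1, w1Rw2, w2Rw2
Branch closes: c and ~c both at w2.
Every branch closes (one shown): valid in S4, hence also in S5 (every theorem of S4 is a theorem of S5).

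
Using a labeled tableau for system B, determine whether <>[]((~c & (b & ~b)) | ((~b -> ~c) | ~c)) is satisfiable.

1. <>[]((~c & (b & ~b)) | ((~b -> ~c) | ~c)), w0
2. []((~c & (b & ~b)) | ((~b -> ~c) | ~c)), w1
3. (~c & (b & ~b)) | ((~b -> ~c) | ~c), w0
4. (~c & (b & ~b)) | ((~b -> ~c) | ~c), w1
5. (~b -> ~c) | ~c, w0
6. (~b -> ~c) | ~c, w1
7. ~c, w0
8. ~c, w1
Accessibility: w0Rw0, w0Rw1, w1Rw0, w1Rw1

Satisfiable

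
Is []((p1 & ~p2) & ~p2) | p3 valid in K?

Not valid

Tableau for the negation ~([]((p1 & ~p2) & ~p2) | p3):
1. ~([]((p1 & ~p2) & ~p2) | p3), 0
2. ~[]((p1 & ~p2) & ~p2), 0   [~|-rule on 1]
3. ~p3, 0   [~|-rule on 1]
4. ~((p1 & ~p2) & ~p2), 1   [~[]-rule on 2: fresh world 1, 0R1]
5. p2, 1   [~&-rule on 4 (branches; this branch)]
Accessibility: 0R1
The negation has an open branch (countermodel exists).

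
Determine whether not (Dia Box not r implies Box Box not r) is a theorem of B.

Invalid (countermodel exists)

Tableau for the negation Dia Box not r implies Box Box not r:
1. Dia Box not r implies Box Box not r, 0
2. Box Box not r, 0   [implies-rule on 1 (branches; this branch)]
3. Box not r, 0   [Box-rule on 2 via 0R0]
4. not r, 0   [Box-rule on 3 via 0R0]
Accessibility: 0R0
The negation has an open branch (countermodel exists).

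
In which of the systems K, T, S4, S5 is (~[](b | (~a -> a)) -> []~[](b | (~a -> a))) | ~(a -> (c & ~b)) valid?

S5

S5-tableau for the negation ~((~[](b | (~a -> a)) -> []~[](b | (~a -> a))) | ~(a -> (c & ~b))):
1. ~((~[](b | (~a -> a)) -> []~[](b | (~a -> a))) | ~(a -> (c & ~b))), w0
2. ~(~[](b | (~a -> a)) -> []~[](b | (~a -> a))), w0
3. a -> (c & ~b), w0
4. ~[](b | (~a -> a)), w0
5. ~[]~[](b | (~a -> a)), w0
6. c & ~b, w0
7. c, w0
8. ~b, w0
9. ~(b | (~a -> a)), w1
10. ~b, w1
11. ~(~a -> a), w1
12. ~a, w1
13. [](b | (~a -> a)), w2
14. b | (~a -> a), w0
15. b | (~a -> a), w1
16. b | (~a -> a), w2
17. ~a -> a, w0
18. ~a -> a, w1
19. ~a -> a, w2
20. a, w0
21. a, w1
Accessibility: w0Rw0, w0Rw1, w0Rw2, w1Rw0, w1Rw1, w1Rw2, w2Rw0, w2Rw1, w2Rw2
Branch closes: a and ~a both at w1.
Every branch closes (one shown): valid in S5.
S4-tableau for the negation ~((~[](b | (~a -> a)) -> []~[](b | (~a -> a))) | ~(a -> (c & ~b))):
1. ~((~[](b | (~a -> a)) -> []~[](b | (~a -> a))) | ~(a -> (c & ~b))), w0
2. ~(~[](b | (~a -> a)) -> []~[](b | (~a -> a))), w0
3. a -> (c & ~b), w0
4. ~[](b | (~a -> a)), w0
5. ~[]~[](b | (~a -> a)), w0
6. c & ~b, w0
7. c, w0
8. ~b, w0
9. ~(b | (~a -> a)), w1
10. ~b, w1
11. ~(~a -> a), w1
12. ~a, w1
13. [](b | (~a -> a)), w2
14. b | (~a -> a), w2
15. ~a -> a, w2
16. a, w2
Accessibility: w0Rw0, w0Rw1, w0Rw2, w1Rw1, w2Rw2
Complete open branch: countermodel on an S4-frame, so not valid in S4, nor in K, T (the same frame is also a K-frame and a T-frame).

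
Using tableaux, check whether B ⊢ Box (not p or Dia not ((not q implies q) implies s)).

Tableau for the negation not Box (not p or Dia not ((not q implies q) implies s)):
1. not Box (not p or Dia not ((not q implies q) implies s)), w0
2. not (not p or Dia not ((not q implies q) implies s)), w1
3. p, w1
4. not Dia not ((not q implies q) implies s), w1
5. (not q implies q) implies s, w0
6. (not q implies q) implies s, w1
7. s, w0
8. s, w1
Accessibility: w0Rw0, w0Rw1, w1Rw0, w1Rw1
The negation has an open branch (countermodel exists).

No, not valid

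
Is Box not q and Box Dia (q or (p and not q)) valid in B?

Tableau for the negation not (Box not q and Box Dia (q or (p and not q))):
1. not (Box not q and Box Dia (q or (p and not q))), w0
2. not Box Dia (q or (p and not q)), w0
3. not Dia (q or (p and not q)), w1
4. not (q or (p and not q)), w0
5. not q, w0
6. not (p and not q), w0
7. not (q or (p and not q)), w1
8. not q, w1
9. not (p and not q), w1
10. not p, w0
11. not p, w1
Accessibility: w0Rw0, w0Rw1, w1Rw0, w1Rw1
The negation has an open branch (countermodel exists).

No, not valid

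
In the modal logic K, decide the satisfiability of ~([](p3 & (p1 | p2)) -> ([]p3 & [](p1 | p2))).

Unsatisfiable (every branch closes)

1. ~([](p3 & (p1 | p2)) -> ([]p3 & [](p1 | p2))), 0
2. [](p3 & (p1 | p2)), 0
3. ~([]p3 & [](p1 | p2)), 0
4. ~[](p1 | p2), 0
5. ~(p1 | p2), 1
6. ~p1, 1
7. ~p2, 1
8. p3 & (p1 | p2), 1
9. p3, 1
10. p1 | p2, 1
11. p2, 1
Accessibility: 0R1
Branch closes: p2 and ~p2 both at 1.
All branches of the tableau close; one closing branch shown above.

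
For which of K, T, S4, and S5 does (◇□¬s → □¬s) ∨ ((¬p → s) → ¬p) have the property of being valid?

S5-tableau for the negation ¬((◇□¬s → □¬s) ∨ ((¬p → s) → ¬p)):
1. ¬((◇□¬s → □¬s) ∨ ((¬p → s) → ¬p)), w0
2. ¬(◇□¬s → □¬s), w0
3. ¬((¬p → s) → ¬p), w0
4. ◇□¬s, w0
5. ¬□¬s, w0
6. ¬p → s, w0
7. p, w0
8. □¬s, w1
9. ¬s, w0
10. ¬s, w1
11. s, w2
12. ¬s, w2
Accessibility: w0Rw0, w0Rw1, w0Rw2, w1Rw0, w1Rw1, w1Rw2, w2Rw0, w2Rw1, w2Rw2
Branch closes: s and ¬s both at w2.
Every branch closes (one shown): valid in S5.
S4-tableau for the negation ¬((◇□¬s → □¬s) ∨ ((¬p → s) → ¬p)):
1. ¬((◇□¬s → □¬s) ∨ ((¬p → s) → ¬p)), w0
2. ¬(◇□¬s → □¬s), w0
3. ¬((¬p → s) → ¬p), w0
4. ◇□¬s, w0
5. ¬□¬s, w0
6. ¬p → s, w0
7. p, w0
8. s, w0
9. □¬s, w1
10. ¬s, w1
11. s, w2
Accessibility: w0Rw0, w0Rw1, w0Rw2, w1Rw1, w2Rw2
Complete open branch: countermodel on an S4-frame, so not valid in S4, nor in K, T (the same frame is also a K-frame and a T-frame).

S5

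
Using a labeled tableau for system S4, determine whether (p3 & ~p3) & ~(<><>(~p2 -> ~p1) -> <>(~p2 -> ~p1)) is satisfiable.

1. (p3 & ~p3) & ~(<><>(~p2 -> ~p1) -> <>(~p2 -> ~p1)), 0
2. p3 & ~p3, 0
3. ~(<><>(~p2 -> ~p1) -> <>(~p2 -> ~p1)), 0
4. p3, 0
5. ~p3, 0
Accessibility: 0R0
Branch closes: p3 and ~p3 both at 0.
All branches of the tableau close; one closing branch shown above.

Unsatisfiable (every branch closes)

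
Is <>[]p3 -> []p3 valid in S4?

No, not valid

Tableau for the negation ~(<>[]p3 -> []p3):
1. ~(<>[]p3 -> []p3), 0
2. <>[]p3, 0   [~->-rule on 1]
3. ~[]p3, 0   [~->-rule on 1]
4. []p3, 1   [<>-rule on 2: fresh world 1, 0R1]
5. p3, 1   [[]-rule on 4 via 1R1]
6. ~p3, 2   [~[]-rule on 3: fresh world 2, 0R2]
Accessibility: 0R0, 0R1, 0R2, 1R1, 2R2
The negation has an open branch (countermodel exists).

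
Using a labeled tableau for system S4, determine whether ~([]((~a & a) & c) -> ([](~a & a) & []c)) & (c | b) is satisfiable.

Unsatisfiable

1. ~([]((~a & a) & c) -> ([](~a & a) & []c)) & (c | b), w0
2. ~([]((~a & a) & c) -> ([](~a & a) & []c)), w0
3. c | b, w0
4. []((~a & a) & c), w0
5. ~([](~a & a) & []c), w0
6. (~a & a) & c, w0
7. ~a & a, w0
8. c, w0
9. ~a, w0
10. a, w0
Accessibility: w0Rw0
Branch closes: a and ~a both at w0.
Every branch closes; the branch above is one of them.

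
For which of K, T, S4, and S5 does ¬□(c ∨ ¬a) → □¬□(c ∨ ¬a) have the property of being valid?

S5-tableau for the negation ¬(¬□(c ∨ ¬a) → □¬□(c ∨ ¬a)):
1. ¬(¬□(c ∨ ¬a) → □¬□(c ∨ ¬a)), 0
2. ¬□(c ∨ ¬a), 0
3. ¬□¬□(c ∨ ¬a), 0
4. ¬(c ∨ ¬a), 1
5. ¬c, 1
6. a, 1
7. □(c ∨ ¬a), 2
8. c ∨ ¬a, 0
9. c ∨ ¬a, 1
10. c ∨ ¬a, 2
11. ¬a, 0
12. ¬a, 1
Accessibility: 0R0, 0R1, 0R2, 1R0, 1R1, 1R2, 2R0, 2R1, 2R2
Branch closes: a and ¬a both at 1.
Every branch closes (one shown): valid in S5.
S4-tableau for the negation ¬(¬□(c ∨ ¬a) → □¬□(c ∨ ¬a)):
1. ¬(¬□(c ∨ ¬a) → □¬□(c ∨ ¬a)), 0
2. ¬□(c ∨ ¬a), 0
3. ¬□¬□(c ∨ ¬a), 0
4. ¬(c ∨ ¬a), 1
5. ¬c, 1
6. a, 1
7. □(c ∨ ¬a), 2
8. c ∨ ¬a, 2
9. ¬a, 2
Accessibility: 0R0, 0R1, 0R2, 1R1, 2R2
Complete open branch: countermodel on an S4-frame, so not valid in S4, nor in K, T (the same frame is also a K-frame and a T-frame).

S5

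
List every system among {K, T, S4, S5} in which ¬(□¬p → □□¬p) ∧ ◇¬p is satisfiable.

T-tableau for the formula:
1. ¬(□¬p → □□¬p) ∧ ◇¬p, 0
2. ¬(□¬p → □□¬p), 0   [∧-rule on 1]
3. ◇¬p, 0   [∧-rule on 1]
4. □¬p, 0   [¬→-rule on 2]
5. ¬□□¬p, 0   [¬→-rule on 2]
6. ¬p, 0   [□-rule on 4 via 0R0]
7. ¬p, 1   [◇-rule on 3: fresh world 1, 0R1]
8. ¬□¬p, 2   [¬□-rule on 5: fresh world 2, 0R2]
9. ¬p, 2   [□-rule on 4 via 0R2]
10. p, 3   [¬□-rule on 8: fresh world 3, 2R3]
Accessibility: 0R0, 0R1, 0R2, 1R1, 2R2, 2R3, 3R3
Complete open branch: satisfiable in T, hence also in K (this T-model is also a K-model).
S4-tableau for the formula:
1. ¬(□¬p → □□¬p) ∧ ◇¬p, 0
2. ¬(□¬p → □□¬p), 0   [∧-rule on 1]
3. ◇¬p, 0   [∧-rule on 1]
4. □¬p, 0   [¬→-rule on 2]
5. ¬□□¬p, 0   [¬→-rule on 2]
6. ¬p, 0   [□-rule on 4 via 0R0]
7. ¬p, 1   [◇-rule on 3: fresh world 1, 0R1]
8. ¬□¬p, 2   [¬□-rule on 5: fresh world 2, 0R2]
9. ¬p, 2   [□-rule on 4 via 0R2]
10. p, 3   [¬□-rule on 8: fresh world 3, 2R3]
11. ¬p, 3   [□-rule on 4 via 0R3]
Accessibility: 0R0, 0R1, 0R2, 0R3, 1R1, 2R2, 2R3, 3R3
Branch closes: p and ¬p both at 3.
Every branch closes (one shown): unsatisfiable in S4, hence also in S5 (every S5-frame is an S4-frame).

K, T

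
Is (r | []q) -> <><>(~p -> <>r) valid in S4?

Tableau for the negation ~((r | []q) -> <><>(~p -> <>r)):
1. ~((r | []q) -> <><>(~p -> <>r)), 0
2. r | []q, 0   [~->-rule on 1]
3. ~<><>(~p -> <>r), 0   [~->-rule on 1]
4. ~<>(~p -> <>r), 0   [~<>-rule on 3 via 0R0]
5. ~(~p -> <>r), 0   [~<>-rule on 4 via 0R0]
6. ~p, 0   [~->-rule on 5]
7. ~<>r, 0   [~->-rule on 5]
8. ~r, 0   [~<>-rule on 7 via 0R0]
9. []q, 0   [|-rule on 2 (branches; this branch)]
10. q, 0   [[]-rule on 9 via 0R0]
Accessibility: 0R0
The negation has an open branch (countermodel exists).

Not valid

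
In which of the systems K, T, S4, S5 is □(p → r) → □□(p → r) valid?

S4, S5

S4-tableau for the negation ¬(□(p → r) → □□(p → r)):
1. ¬(□(p → r) → □□(p → r)), u
2. □(p → r), u
3. ¬□□(p → r), u
4. p → r, u
5. r, u
6. ¬□(p → r), v
7. p → r, v
8. r, v
9. ¬(p → r), w
10. p, w
11. ¬r, w
12. p → r, w
13. r, w
Accessibility: uRu, uRv, uRw, vRv, vRw, wRw
Branch closes: r and ¬r both at w.
Every branch closes (one shown): valid in S4, hence also in S5 (every theorem of S4 is a theorem of S5).
T-tableau for the negation ¬(□(p → r) → □□(p → r)):
1. ¬(□(p → r) → □□(p → r)), u
2. □(p → r), u
3. ¬□□(p → r), u
4. p → r, u
5. r, u
6. ¬□(p → r), v
7. p → r, v
8. r, v
9. ¬(p → r), w
10. p, w
11. ¬r, w
Accessibility: uRu, uRv, vRv, vRw, wRw
Complete open branch: countermodel on a T-frame, so not valid in T, nor in K (the same frame is also a K-frame).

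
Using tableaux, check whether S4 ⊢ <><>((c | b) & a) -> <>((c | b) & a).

Tableau for the negation ~(<><>((c | b) & a) -> <>((c | b) & a)):
1. ~(<><>((c | b) & a) -> <>((c | b) & a)), u
2. <><>((c | b) & a), u
3. ~<>((c | b) & a), u
4. ~((c | b) & a), u
5. ~(c | b), u
6. ~c, u
7. ~b, u
8. <>((c | b) & a), v
9. ~((c | b) & a), v
10. ~(c | b), v
11. ~c, v
12. ~b, v
13. (c | b) & a, w
14. c | b, w
15. a, w
16. ~((c | b) & a), w
17. b, w
18. ~(c | b), w
19. ~c, w
20. ~b, w
Accessibility: uRu, uRv, uRw, vRv, vRw, wRw
Branch closes: b and ~b both at w.
All branches of the negation close; one closing branch shown above.

Yes, valid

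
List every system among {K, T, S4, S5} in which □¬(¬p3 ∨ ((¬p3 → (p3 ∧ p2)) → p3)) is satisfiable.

K-tableau for the formula:
1. □¬(¬p3 ∨ ((¬p3 → (p3 ∧ p2)) → p3)), w0
Complete open branch: satisfiable in K.
T-tableau for the formula:
1. □¬(¬p3 ∨ ((¬p3 → (p3 ∧ p2)) → p3)), w0
2. ¬(¬p3 ∨ ((¬p3 → (p3 ∧ p2)) → p3)), w0
3. p3, w0
4. ¬((¬p3 → (p3 ∧ p2)) → p3), w0
5. ¬p3 → (p3 ∧ p2), w0
6. ¬p3, w0
Accessibility: w0Rw0
Branch closes: p3 and ¬p3 both at w0.
Every branch closes (one shown): unsatisfiable in T, hence also in S4, S5 (every S4/S5-frame is a T-frame).

K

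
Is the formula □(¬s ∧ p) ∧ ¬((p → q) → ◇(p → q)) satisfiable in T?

Unsatisfiable (every branch closes)

1. □(¬s ∧ p) ∧ ¬((p → q) → ◇(p → q)), w0
2. □(¬s ∧ p), w0
3. ¬((p → q) → ◇(p → q)), w0
4. p → q, w0
5. ¬◇(p → q), w0
6. ¬s ∧ p, w0
7. ¬s, w0
8. p, w0
9. ¬(p → q), w0
10. ¬q, w0
11. q, w0
Accessibility: w0Rw0
Branch closes: q and ¬q both at w0.
All branches of the tableau close; one closing branch shown above.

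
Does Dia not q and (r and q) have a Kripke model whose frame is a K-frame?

1. Dia not q and (r and q), w0
2. Dia not q, w0
3. r and q, w0
4. r, w0
5. q, w0
6. not q, w1
Accessibility: w0Rw1

Satisfiable (open branch found)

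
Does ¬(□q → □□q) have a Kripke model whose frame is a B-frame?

1. ¬(□q → □□q), w0
2. □q, w0
3. ¬□□q, w0
4. q, w0
5. ¬□q, w1
6. q, w1
7. ¬q, w2
Accessibility: w0Rw0, w0Rw1, w1Rw0, w1Rw1, w1Rw2, w2Rw1, w2Rw2

Satisfiable (open branch found)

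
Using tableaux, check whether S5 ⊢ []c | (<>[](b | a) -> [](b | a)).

Tableau for the negation ~([]c | (<>[](b | a) -> [](b | a))):
1. ~([]c | (<>[](b | a) -> [](b | a))), w0
2. ~[]c, w0
3. ~(<>[](b | a) -> [](b | a)), w0
4. <>[](b | a), w0
5. ~[](b | a), w0
6. ~c, w1
7. [](b | a), w2
8. b | a, w0
9. b | a, w1
10. b | a, w2
11. a, w0
12. a, w1
13. a, w2
14. ~(b | a), w3
15. ~b, w3
16. ~a, w3
17. b | a, w3
18. a, w3
Accessibility: w0Rw0, w0Rw1, w0Rw2, w0Rw3, w1Rw0, w1Rw1, w1Rw2, w1Rw3, w2Rw0, w2Rw1, w2Rw2, w2Rw3, w3Rw0, w3Rw1, w3Rw2, w3Rw3
Branch closes: a and ~a both at w3.
All branches of the negation close; one closing branch shown above.

Valid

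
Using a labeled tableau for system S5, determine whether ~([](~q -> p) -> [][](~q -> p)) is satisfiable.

Unsatisfiable

1. ~([](~q -> p) -> [][](~q -> p)), 0
2. [](~q -> p), 0
3. ~[][](~q -> p), 0
4. ~q -> p, 0
5. p, 0
6. ~[](~q -> p), 1
7. ~q -> p, 1
8. p, 1
9. ~(~q -> p), 2
10. ~q, 2
11. ~p, 2
12. ~q -> p, 2
13. p, 2
Accessibility: 0R0, 0R1, 0R2, 1R0, 1R1, 1R2, 2R0, 2R1, 2R2
Branch closes: p and ~p both at 2.
Every branch closes; the branch above is one of them.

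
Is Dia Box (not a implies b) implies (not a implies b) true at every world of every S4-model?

Tableau for the negation not (Dia Box (not a implies b) implies (not a implies b)):
1. not (Dia Box (not a implies b) implies (not a implies b)), u
2. Dia Box (not a implies b), u
3. not (not a implies b), u
4. not a, u
5. not b, u
6. Box (not a implies b), v
7. not a implies b, v
8. b, v
Accessibility: uRu, uRv, vRv
The negation has an open branch (countermodel exists).

No, not valid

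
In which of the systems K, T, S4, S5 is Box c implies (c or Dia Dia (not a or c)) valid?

K-tableau for the negation not (Box c implies (c or Dia Dia (not a or c))):
1. not (Box c implies (c or Dia Dia (not a or c))), 0
2. Box c, 0
3. not (c or Dia Dia (not a or c)), 0
4. not c, 0
5. not Dia Dia (not a or c), 0
Complete open branch: countermodel on a K-frame, so not valid in K.
T-tableau for the negation not (Box c implies (c or Dia Dia (not a or c))):
1. not (Box c implies (c or Dia Dia (not a or c))), 0
2. Box c, 0
3. not (c or Dia Dia (not a or c)), 0
4. not c, 0
5. not Dia Dia (not a or c), 0
6. c, 0
Accessibility: 0R0
Branch closes: c and not c both at 0.
Every branch closes (one shown): valid in T, hence also in S4, S5 (every theorem of T is a theorem of S4 and S5).

T, S4, S5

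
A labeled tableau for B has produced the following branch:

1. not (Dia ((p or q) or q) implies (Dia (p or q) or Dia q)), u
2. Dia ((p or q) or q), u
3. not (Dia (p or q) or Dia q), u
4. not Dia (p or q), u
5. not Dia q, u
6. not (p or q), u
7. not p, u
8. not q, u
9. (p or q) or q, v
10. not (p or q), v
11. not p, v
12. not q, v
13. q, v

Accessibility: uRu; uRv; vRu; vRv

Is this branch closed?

Closed

Both q and not q appear at v.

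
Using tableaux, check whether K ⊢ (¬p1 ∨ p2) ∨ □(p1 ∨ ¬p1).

Tableau for the negation ¬((¬p1 ∨ p2) ∨ □(p1 ∨ ¬p1)):
1. ¬((¬p1 ∨ p2) ∨ □(p1 ∨ ¬p1)), w0
2. ¬(¬p1 ∨ p2), w0   [¬∨-rule on 1]
3. ¬□(p1 ∨ ¬p1), w0   [¬∨-rule on 1]
4. p1, w0   [¬∨-rule on 2]
5. ¬p2, w0   [¬∨-rule on 2]
6. ¬(p1 ∨ ¬p1), w1   [¬□-rule on 3: fresh world w1, w0Rw1]
7. ¬p1, w1   [¬∨-rule on 6]
8. p1, w1   [¬∨-rule on 6]
Accessibility: w0Rw1
Branch closes: p1 and ¬p1 both at w1.
Every branch of the negation's tableau closes; the branch above is one of them.

Valid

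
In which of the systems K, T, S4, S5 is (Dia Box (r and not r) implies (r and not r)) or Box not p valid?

T, S4, S5

T-tableau for the negation not ((Dia Box (r and not r) implies (r and not r)) or Box not p):
1. not ((Dia Box (r and not r) implies (r and not r)) or Box not p), 0
2. not (Dia Box (r and not r) implies (r and not r)), 0   [neg-or-rule on 1]
3. not Box not p, 0   [neg-or-rule on 1]
4. Dia Box (r and not r), 0   [neg-implies-rule on 2]
5. not (r and not r), 0   [neg-implies-rule on 2]
6. r, 0   [neg-and-rule on 5 (branches; this branch)]
7. p, 1   [neg-Box-rule on 3: fresh world 1, 0R1]
8. Box (r and not r), 2   [Dia-rule on 4: fresh world 2, 0R2]
9. r and not r, 2   [Box-rule on 8 via 2R2]
10. r, 2   [and-rule on 9]
11. not r, 2   [and-rule on 9]
Accessibility: 0R0, 0R1, 0R2, 1R1, 2R2
Branch closes: r and not r both at 2.
Every branch closes (one shown): valid in T, hence also in S4, S5 (every theorem of T is a theorem of S4 and S5).
K-tableau for the negation not ((Dia Box (r and not r) implies (r and not r)) or Box not p):
1. not ((Dia Box (r and not r) implies (r and not r)) or Box not p), 0
2. not (Dia Box (r and not r) implies (r and not r)), 0   [neg-or-rule on 1]
3. not Box not p, 0   [neg-or-rule on 1]
4. Dia Box (r and not r), 0   [neg-implies-rule on 2]
5. not (r and not r), 0   [neg-implies-rule on 2]
6. r, 0   [neg-and-rule on 5 (branches; this branch)]
7. p, 1   [neg-Box-rule on 3: fresh world 1, 0R1]
8. Box (r and not r), 2   [Dia-rule on 4: fresh world 2, 0R2]
Accessibility: 0R1, 0R2
Complete open branch: countermodel on a K-frame, so not valid in K.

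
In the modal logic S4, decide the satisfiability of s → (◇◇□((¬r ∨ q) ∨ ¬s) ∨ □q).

Yes, satisfiable

1. s → (◇◇□((¬r ∨ q) ∨ ¬s) ∨ □q), 0
2. ◇◇□((¬r ∨ q) ∨ ¬s) ∨ □q, 0   [→-rule on 1 (branches; this branch)]
3. □q, 0   [∨-rule on 2 (branches; this branch)]
4. q, 0   [□-rule on 3 via 0R0]
Accessibility: 0R0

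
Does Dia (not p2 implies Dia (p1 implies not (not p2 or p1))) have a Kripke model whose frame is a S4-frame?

Satisfiable (open branch found)

1. Dia (not p2 implies Dia (p1 implies not (not p2 or p1))), 0
2. not p2 implies Dia (p1 implies not (not p2 or p1)), 1   [Dia-rule on 1: fresh world 1, 0R1]
3. Dia (p1 implies not (not p2 or p1)), 1   [implies-rule on 2 (branches; this branch)]
4. p1 implies not (not p2 or p1), 2   [Dia-rule on 3: fresh world 2, 1R2]
5. not (not p2 or p1), 2   [implies-rule on 4 (branches; this branch)]
6. p2, 2   [neg-or-rule on 5]
7. not p1, 2   [neg-or-rule on 5]
Accessibility: 0R0, 0R1, 0R2, 1R1, 1R2, 2R2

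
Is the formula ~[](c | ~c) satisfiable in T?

No, unsatisfiable

1. ~[](c | ~c), 0
2. ~(c | ~c), 1
3. ~c, 1
4. c, 1
Accessibility: 0R0, 0R1, 1R1
Branch closes: c and ~c both at 1.
(One branch shown.) All branches close.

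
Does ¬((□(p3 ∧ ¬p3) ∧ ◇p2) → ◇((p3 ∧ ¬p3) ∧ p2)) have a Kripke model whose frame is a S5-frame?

1. ¬((□(p3 ∧ ¬p3) ∧ ◇p2) → ◇((p3 ∧ ¬p3) ∧ p2)), w0
2. □(p3 ∧ ¬p3) ∧ ◇p2, w0
3. ¬◇((p3 ∧ ¬p3) ∧ p2), w0
4. □(p3 ∧ ¬p3), w0
5. ◇p2, w0
6. ¬((p3 ∧ ¬p3) ∧ p2), w0
7. p3 ∧ ¬p3, w0
8. p3, w0
9. ¬p3, w0
Accessibility: w0Rw0
Branch closes: p3 and ¬p3 both at w0.
(One branch shown.) All branches close.

No, unsatisfiable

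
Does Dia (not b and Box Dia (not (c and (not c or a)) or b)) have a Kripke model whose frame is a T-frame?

1. Dia (not b and Box Dia (not (c and (not c or a)) or b)), w0
2. not b and Box Dia (not (c and (not c or a)) or b), w1   [Dia-rule on 1: fresh world w1, w0Rw1]
3. not b, w1   [and-rule on 2]
4. Box Dia (not (c and (not c or a)) or b), w1   [and-rule on 2]
5. Dia (not (c and (not c or a)) or b), w1   [Box-rule on 4 via w1Rw1]
6. not (c and (not c or a)) or b, w2   [Dia-rule on 5: fresh world w2, w1Rw2]
7. Dia (not (c and (not c or a)) or b), w2   [Box-rule on 4 via w1Rw2]
8. b, w2   [or-rule on 6 (branches; this branch)]
9. not (c and (not c or a)) or b, w3   [Dia-rule on 7: fresh world w3, w2Rw3]
10. b, w3   [or-rule on 9 (branches; this branch)]
Accessibility: w0Rw0, w0Rw1, w1Rw1, w1Rw2, w2Rw2, w2Rw3, w3Rw3

Satisfiable (open branch found)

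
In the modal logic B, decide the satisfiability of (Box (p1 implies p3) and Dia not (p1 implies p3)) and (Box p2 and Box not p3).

1. (Box (p1 implies p3) and Dia not (p1 implies p3)) and (Box p2 and Box not p3), w0
2. Box (p1 implies p3) and Dia not (p1 implies p3), w0   [and-rule on 1]
3. Box p2 and Box not p3, w0   [and-rule on 1]
4. Box (p1 implies p3), w0   [and-rule on 2]
5. Dia not (p1 implies p3), w0   [and-rule on 2]
6. Box p2, w0   [and-rule on 3]
7. Box not p3, w0   [and-rule on 3]
8. p1 implies p3, w0   [Box-rule on 4 via w0Rw0]
9. p2, w0   [Box-rule on 6 via w0Rw0]
10. not p3, w0   [Box-rule on 7 via w0Rw0]
11. not p1, w0   [implies-rule on 8 (branches; this branch)]
12. not (p1 implies p3), w1   [Dia-rule on 5: fresh world w1, w0Rw1]
13. p1, w1   [neg-implies-rule on 12]
14. not p3, w1   [neg-implies-rule on 12]
15. p1 implies p3, w1   [Box-rule on 4 via w0Rw1]
16. p2, w1   [Box-rule on 6 via w0Rw1]
17. p3, w1   [implies-rule on 15 (branches; this branch)]
Accessibility: w0Rw0, w0Rw1, w1Rw0, w1Rw1
Branch closes: p3 and not p3 both at w1.
Every branch closes; the branch above is one of them.

Unsatisfiable (every branch closes)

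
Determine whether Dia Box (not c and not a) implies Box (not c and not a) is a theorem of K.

Tableau for the negation not (Dia Box (not c and not a) implies Box (not c and not a)):
1. not (Dia Box (not c and not a) implies Box (not c and not a)), u
2. Dia Box (not c and not a), u
3. not Box (not c and not a), u
4. Box (not c and not a), v
5. not (not c and not a), w
6. a, w
Accessibility: uRv, uRw
The negation has an open branch (countermodel exists).

No, not valid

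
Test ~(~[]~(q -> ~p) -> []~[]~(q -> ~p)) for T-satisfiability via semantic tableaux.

1. ~(~[]~(q -> ~p) -> []~[]~(q -> ~p)), w0
2. ~[]~(q -> ~p), w0
3. ~[]~[]~(q -> ~p), w0
4. q -> ~p, w1
5. ~p, w1
6. []~(q -> ~p), w2
7. ~(q -> ~p), w2
8. q, w2
9. p, w2
Accessibility: w0Rw0, w0Rw1, w0Rw2, w1Rw1, w2Rw2

Satisfiable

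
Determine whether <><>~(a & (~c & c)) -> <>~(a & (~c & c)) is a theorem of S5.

Tableau for the negation ~(<><>~(a & (~c & c)) -> <>~(a & (~c & c))):
1. ~(<><>~(a & (~c & c)) -> <>~(a & (~c & c))), 0
2. <><>~(a & (~c & c)), 0
3. ~<>~(a & (~c & c)), 0
4. a & (~c & c), 0
5. a, 0
6. ~c & c, 0
7. ~c, 0
8. c, 0
Accessibility: 0R0
Branch closes: c and ~c both at 0.
Every branch of the negation's tableau closes; the branch above is one of them.

Valid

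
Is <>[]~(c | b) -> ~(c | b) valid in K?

Tableau for the negation ~(<>[]~(c | b) -> ~(c | b)):
1. ~(<>[]~(c | b) -> ~(c | b)), w0
2. <>[]~(c | b), w0   [~->-rule on 1]
3. c | b, w0   [~->-rule on 1]
4. b, w0   [|-rule on 3 (branches; this branch)]
5. []~(c | b), w1   [<>-rule on 2: fresh world w1, w0Rw1]
Accessibility: w0Rw1
The negation has an open branch (countermodel exists).

Not valid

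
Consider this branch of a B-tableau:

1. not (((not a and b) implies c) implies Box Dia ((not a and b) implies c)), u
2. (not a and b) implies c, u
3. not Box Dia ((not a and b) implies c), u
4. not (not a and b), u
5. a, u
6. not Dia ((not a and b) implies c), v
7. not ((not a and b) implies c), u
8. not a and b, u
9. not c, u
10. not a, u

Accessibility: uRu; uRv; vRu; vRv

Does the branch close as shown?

Both a and not a appear at u.

Closed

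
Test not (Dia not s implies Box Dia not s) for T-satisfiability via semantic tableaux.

1. not (Dia not s implies Box Dia not s), w0
2. Dia not s, w0
3. not Box Dia not s, w0
4. not s, w1
5. not Dia not s, w2
6. s, w2
Accessibility: w0Rw0, w0Rw1, w0Rw2, w1Rw1, w2Rw2

Satisfiable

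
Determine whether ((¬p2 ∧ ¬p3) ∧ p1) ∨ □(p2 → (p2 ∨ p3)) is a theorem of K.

Valid

Tableau for the negation ¬(((¬p2 ∧ ¬p3) ∧ p1) ∨ □(p2 → (p2 ∨ p3))):
1. ¬(((¬p2 ∧ ¬p3) ∧ p1) ∨ □(p2 → (p2 ∨ p3))), 0
2. ¬((¬p2 ∧ ¬p3) ∧ p1), 0
3. ¬□(p2 → (p2 ∨ p3)), 0
4. ¬(¬p2 ∧ ¬p3), 0
5. p3, 0
6. ¬(p2 → (p2 ∨ p3)), 1
7. p2, 1
8. ¬(p2 ∨ p3), 1
9. ¬p2, 1
10. ¬p3, 1
Accessibility: 0R1
Branch closes: p2 and ¬p2 both at 1.
Every branch of the negation's tableau closes; the branch above is one of them.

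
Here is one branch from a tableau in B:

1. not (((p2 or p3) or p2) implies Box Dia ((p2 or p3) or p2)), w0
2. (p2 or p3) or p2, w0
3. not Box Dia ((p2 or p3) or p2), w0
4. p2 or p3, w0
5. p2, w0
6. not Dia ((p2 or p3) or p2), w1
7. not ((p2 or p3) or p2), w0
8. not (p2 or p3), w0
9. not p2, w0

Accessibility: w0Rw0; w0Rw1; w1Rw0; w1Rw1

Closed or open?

Closed

Both p2 and not p2 appear at w0.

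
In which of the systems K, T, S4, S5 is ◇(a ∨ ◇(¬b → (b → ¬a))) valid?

K-tableau for the negation ¬◇(a ∨ ◇(¬b → (b → ¬a))):
1. ¬◇(a ∨ ◇(¬b → (b → ¬a))), u
Complete open branch: countermodel on a K-frame, so not valid in K.
T-tableau for the negation ¬◇(a ∨ ◇(¬b → (b → ¬a))):
1. ¬◇(a ∨ ◇(¬b → (b → ¬a))), u
2. ¬(a ∨ ◇(¬b → (b → ¬a))), u
3. ¬a, u
4. ¬◇(¬b → (b → ¬a)), u
5. ¬(¬b → (b → ¬a)), u
6. ¬b, u
7. ¬(b → ¬a), u
8. b, u
9. a, u
Accessibility: uRu
Branch closes: b and ¬b both at u.
Every branch closes (one shown): valid in T, hence also in S4, S5 (every theorem of T is a theorem of S4 and S5).

T, S4, S5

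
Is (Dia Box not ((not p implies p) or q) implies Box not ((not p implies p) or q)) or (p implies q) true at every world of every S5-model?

Valid

Tableau for the negation not ((Dia Box not ((not p implies p) or q) implies Box not ((not p implies p) or q)) or (p implies q)):
1. not ((Dia Box not ((not p implies p) or q) implies Box not ((not p implies p) or q)) or (p implies q)), u
2. not (Dia Box not ((not p implies p) or q) implies Box not ((not p implies p) or q)), u
3. not (p implies q), u
4. Dia Box not ((not p implies p) or q), u
5. not Box not ((not p implies p) or q), u
6. p, u
7. not q, u
8. Box not ((not p implies p) or q), v
9. not ((not p implies p) or q), u
10. not (not p implies p), u
11. not p, u
Accessibility: uRu, uRv, vRu, vRv
Branch closes: p and not p both at u.
All branches of the negation close; one closing branch shown above.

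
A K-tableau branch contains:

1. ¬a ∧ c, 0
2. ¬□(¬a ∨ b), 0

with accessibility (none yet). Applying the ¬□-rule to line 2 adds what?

a fresh world 1 with 0R1, and ¬(¬a ∨ b) at 1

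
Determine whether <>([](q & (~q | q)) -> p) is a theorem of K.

Invalid (countermodel exists)

Tableau for the negation ~<>([](q & (~q | q)) -> p):
1. ~<>([](q & (~q | q)) -> p), w0
The negation has an open branch (countermodel exists).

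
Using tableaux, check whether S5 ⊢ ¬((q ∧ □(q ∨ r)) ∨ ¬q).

Tableau for the negation (q ∧ □(q ∨ r)) ∨ ¬q:
1. (q ∧ □(q ∨ r)) ∨ ¬q, 0
2. ¬q, 0
Accessibility: 0R0
The negation has an open branch (countermodel exists).

Invalid (countermodel exists)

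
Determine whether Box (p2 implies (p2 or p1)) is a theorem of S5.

Valid in S5

Tableau for the negation not Box (p2 implies (p2 or p1)):
1. not Box (p2 implies (p2 or p1)), u
2. not (p2 implies (p2 or p1)), v
3. p2, v
4. not (p2 or p1), v
5. not p2, v
6. not p1, v
Accessibility: uRu, uRv, vRu, vRv
Branch closes: p2 and not p2 both at v.
Every branch of the negation's tableau closes; the branch above is one of them.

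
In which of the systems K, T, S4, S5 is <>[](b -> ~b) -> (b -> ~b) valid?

S5

S4-tableau for the negation ~(<>[](b -> ~b) -> (b -> ~b)):
1. ~(<>[](b -> ~b) -> (b -> ~b)), 0
2. <>[](b -> ~b), 0
3. ~(b -> ~b), 0
4. b, 0
5. [](b -> ~b), 1
6. b -> ~b, 1
7. ~b, 1
Accessibility: 0R0, 0R1, 1R1
Complete open branch: countermodel on an S4-frame, so not valid in S4, nor in K, T (the same frame is also a K-frame and a T-frame).
S5-tableau for the negation ~(<>[](b -> ~b) -> (b -> ~b)):
1. ~(<>[](b -> ~b) -> (b -> ~b)), 0
2. <>[](b -> ~b), 0
3. ~(b -> ~b), 0
4. b, 0
5. [](b -> ~b), 1
6. b -> ~b, 0
7. b -> ~b, 1
8. ~b, 0
Accessibility: 0R0, 0R1, 1R0, 1R1
Branch closes: b and ~b both at 0.
Every branch closes (one shown): valid in S5.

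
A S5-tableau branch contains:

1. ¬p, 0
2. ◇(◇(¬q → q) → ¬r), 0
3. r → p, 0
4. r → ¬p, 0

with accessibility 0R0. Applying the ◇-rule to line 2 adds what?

a fresh world 1 with 0R1, and ◇(¬q → q) → ¬r at 1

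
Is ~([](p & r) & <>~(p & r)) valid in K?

Valid

Tableau for the negation [](p & r) & <>~(p & r):
1. [](p & r) & <>~(p & r), u
2. [](p & r), u   [&-rule on 1]
3. <>~(p & r), u   [&-rule on 1]
4. ~(p & r), v   [<>-rule on 3: fresh world v, uRv]
5. p & r, v   [[]-rule on 2 via uRv]
6. p, v   [&-rule on 5]
7. r, v   [&-rule on 5]
8. ~r, v   [~&-rule on 4 (branches; this branch)]
Accessibility: uRv
Branch closes: r and ~r both at v.
All branches of the negation close; one closing branch shown above.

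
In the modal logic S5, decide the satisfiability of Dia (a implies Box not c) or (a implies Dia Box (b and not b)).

1. Dia (a implies Box not c) or (a implies Dia Box (b and not b)), u
2. a implies Dia Box (b and not b), u
3. not a, u
Accessibility: uRu

Satisfiable (open branch found)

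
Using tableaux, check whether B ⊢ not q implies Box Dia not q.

Tableau for the negation not (not q implies Box Dia not q):
1. not (not q implies Box Dia not q), 0
2. not q, 0   [neg-implies-rule on 1]
3. not Box Dia not q, 0   [neg-implies-rule on 1]
4. not Dia not q, 1   [neg-Box-rule on 3: fresh world 1, 0R1]
5. q, 0   [neg-Dia-rule on 4 via 1R0]
Accessibility: 0R0, 0R1, 1R0, 1R1
Branch closes: q and not q both at 0.
All branches of the negation close; one closing branch shown above.

Valid in B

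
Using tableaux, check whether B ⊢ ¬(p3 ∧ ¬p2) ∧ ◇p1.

No, not valid

Tableau for the negation ¬(¬(p3 ∧ ¬p2) ∧ ◇p1):
1. ¬(¬(p3 ∧ ¬p2) ∧ ◇p1), w0
2. ¬◇p1, w0
3. ¬p1, w0
Accessibility: w0Rw0
The negation has an open branch (countermodel exists).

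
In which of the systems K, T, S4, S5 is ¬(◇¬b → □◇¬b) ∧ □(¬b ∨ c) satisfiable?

K, T, S4

S5-tableau for the formula:
1. ¬(◇¬b → □◇¬b) ∧ □(¬b ∨ c), w0
2. ¬(◇¬b → □◇¬b), w0
3. □(¬b ∨ c), w0
4. ◇¬b, w0
5. ¬□◇¬b, w0
6. ¬b ∨ c, w0
7. c, w0
8. ¬b, w1
9. ¬b ∨ c, w1
10. c, w1
11. ¬◇¬b, w2
12. ¬b ∨ c, w2
13. b, w0
14. b, w1
Accessibility: w0Rw0, w0Rw1, w0Rw2, w1Rw0, w1Rw1, w1Rw2, w2Rw0, w2Rw1, w2Rw2
Branch closes: b and ¬b both at w1.
Every branch closes (one shown): unsatisfiable in S5.
S4-tableau for the formula:
1. ¬(◇¬b → □◇¬b) ∧ □(¬b ∨ c), w0
2. ¬(◇¬b → □◇¬b), w0
3. □(¬b ∨ c), w0
4. ◇¬b, w0
5. ¬□◇¬b, w0
6. ¬b ∨ c, w0
7. c, w0
8. ¬b, w1
9. ¬b ∨ c, w1
10. c, w1
11. ¬◇¬b, w2
12. ¬b ∨ c, w2
13. b, w2
14. c, w2
Accessibility: w0Rw0, w0Rw1, w0Rw2, w1Rw1, w2Rw2
Complete open branch: satisfiable in S4, hence also in K, T (this S4-model is also a K-model and a T-model).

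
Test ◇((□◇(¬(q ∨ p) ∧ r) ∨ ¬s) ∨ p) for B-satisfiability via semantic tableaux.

1. ◇((□◇(¬(q ∨ p) ∧ r) ∨ ¬s) ∨ p), w0
2. (□◇(¬(q ∨ p) ∧ r) ∨ ¬s) ∨ p, w1
3. p, w1
Accessibility: w0Rw0, w0Rw1, w1Rw0, w1Rw1

Satisfiable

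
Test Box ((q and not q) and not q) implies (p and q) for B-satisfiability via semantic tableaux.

Satisfiable

1. Box ((q and not q) and not q) implies (p and q), w0
2. p and q, w0
3. p, w0
4. q, w0
Accessibility: w0Rw0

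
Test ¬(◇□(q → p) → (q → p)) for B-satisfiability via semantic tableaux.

No, unsatisfiable

1. ¬(◇□(q → p) → (q → p)), w0
2. ◇□(q → p), w0
3. ¬(q → p), w0
4. q, w0
5. ¬p, w0
6. □(q → p), w1
7. q → p, w0
8. q → p, w1
9. p, w0
Accessibility: w0Rw0, w0Rw1, w1Rw0, w1Rw1
Branch closes: p and ¬p both at w0.
Every branch closes; the branch above is one of them.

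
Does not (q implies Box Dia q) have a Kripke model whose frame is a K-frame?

1. not (q implies Box Dia q), w0
2. q, w0   [neg-implies-rule on 1]
3. not Box Dia q, w0   [neg-implies-rule on 1]
4. not Dia q, w1   [neg-Box-rule on 3: fresh world w1, w0Rw1]
Accessibility: w0Rw1

Satisfiable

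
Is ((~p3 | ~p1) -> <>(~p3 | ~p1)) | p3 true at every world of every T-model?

Tableau for the negation ~(((~p3 | ~p1) -> <>(~p3 | ~p1)) | p3):
1. ~(((~p3 | ~p1) -> <>(~p3 | ~p1)) | p3), u
2. ~((~p3 | ~p1) -> <>(~p3 | ~p1)), u
3. ~p3, u
4. ~p3 | ~p1, u
5. ~<>(~p3 | ~p1), u
6. ~(~p3 | ~p1), u
7. p3, u
8. p1, u
Accessibility: uRu
Branch closes: p3 and ~p3 both at u.
All branches of the negation close; one closing branch shown above.

Valid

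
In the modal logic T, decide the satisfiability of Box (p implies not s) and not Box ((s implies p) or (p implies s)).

1. Box (p implies not s) and not Box ((s implies p) or (p implies s)), 0
2. Box (p implies not s), 0   [and-rule on 1]
3. not Box ((s implies p) or (p implies s)), 0   [and-rule on 1]
4. p implies not s, 0   [Box-rule on 2 via 0R0]
5. not s, 0   [implies-rule on 4 (branches; this branch)]
6. not ((s implies p) or (p implies s)), 1   [neg-Box-rule on 3: fresh world 1, 0R1]
7. not (s implies p), 1   [neg-or-rule on 6]
8. not (p implies s), 1   [neg-or-rule on 6]
9. s, 1   [neg-implies-rule on 7]
10. not p, 1   [neg-implies-rule on 7]
11. p, 1   [neg-implies-rule on 8]
12. not s, 1   [neg-implies-rule on 8]
Accessibility: 0R0, 0R1, 1R1
Branch closes: p and not p both at 1.
Every branch closes; the branch above is one of them.

Unsatisfiable (every branch closes)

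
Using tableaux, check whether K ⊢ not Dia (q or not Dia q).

Tableau for the negation Dia (q or not Dia q):
1. Dia (q or not Dia q), u
2. q or not Dia q, v
3. not Dia q, v
Accessibility: uRv
The negation has an open branch (countermodel exists).

Not valid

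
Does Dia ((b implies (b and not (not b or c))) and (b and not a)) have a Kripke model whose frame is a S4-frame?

1. Dia ((b implies (b and not (not b or c))) and (b and not a)), u
2. (b implies (b and not (not b or c))) and (b and not a), v
3. b implies (b and not (not b or c)), v
4. b and not a, v
5. b, v
6. not a, v
7. b and not (not b or c), v
8. not (not b or c), v
9. not c, v
Accessibility: uRu, uRv, vRv

Yes, satisfiable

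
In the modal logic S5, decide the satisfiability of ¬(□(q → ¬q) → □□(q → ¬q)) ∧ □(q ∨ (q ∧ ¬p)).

1. ¬(□(q → ¬q) → □□(q → ¬q)) ∧ □(q ∨ (q ∧ ¬p)), w0
2. ¬(□(q → ¬q) → □□(q → ¬q)), w0   [∧-rule on 1]
3. □(q ∨ (q ∧ ¬p)), w0   [∧-rule on 1]
4. □(q → ¬q), w0   [¬→-rule on 2]
5. ¬□□(q → ¬q), w0   [¬→-rule on 2]
6. q ∨ (q ∧ ¬p), w0   [□-rule on 3 via w0Rw0]
7. q → ¬q, w0   [□-rule on 4 via w0Rw0]
8. q ∧ ¬p, w0   [∨-rule on 6 (branches; this branch)]
9. q, w0   [∧-rule on 8]
10. ¬p, w0   [∧-rule on 8]
11. ¬q, w0   [→-rule on 7 (branches; this branch)]
Accessibility: w0Rw0
Branch closes: q and ¬q both at w0.
(One branch shown.) All branches close.

Unsatisfiable (every branch closes)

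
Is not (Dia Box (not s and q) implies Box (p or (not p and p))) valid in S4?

No, not valid

Tableau for the negation Dia Box (not s and q) implies Box (p or (not p and p)):
1. Dia Box (not s and q) implies Box (p or (not p and p)), w0
2. Box (p or (not p and p)), w0
3. p or (not p and p), w0
4. p, w0
Accessibility: w0Rw0
The negation has an open branch (countermodel exists).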